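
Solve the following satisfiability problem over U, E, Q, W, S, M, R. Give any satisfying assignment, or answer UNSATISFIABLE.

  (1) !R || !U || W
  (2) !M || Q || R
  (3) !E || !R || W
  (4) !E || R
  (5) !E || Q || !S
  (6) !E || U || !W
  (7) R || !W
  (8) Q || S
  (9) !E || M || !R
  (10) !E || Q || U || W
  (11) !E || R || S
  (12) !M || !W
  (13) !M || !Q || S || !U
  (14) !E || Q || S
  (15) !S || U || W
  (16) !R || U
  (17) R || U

U = True, E = False, Q = True, W = True, S = False, M = False, R = True

Try U = False:
  (!R || U) forces R = False.
  clause (R || U) is falsified — backtrack.
So U = True.
Try E = True:
  (!E || R) forces R = True.
  (!R || !U || W) forces W = True.
  (!E || M || !R) forces M = True.
  clause (!M || !W) is falsified — backtrack.
So E = False.
Set Q = True.
Set W = True.
  then (R || !W) forces R = True.
  then (!M || !W) forces M = False.
Set S = False.
All clauses satisfied.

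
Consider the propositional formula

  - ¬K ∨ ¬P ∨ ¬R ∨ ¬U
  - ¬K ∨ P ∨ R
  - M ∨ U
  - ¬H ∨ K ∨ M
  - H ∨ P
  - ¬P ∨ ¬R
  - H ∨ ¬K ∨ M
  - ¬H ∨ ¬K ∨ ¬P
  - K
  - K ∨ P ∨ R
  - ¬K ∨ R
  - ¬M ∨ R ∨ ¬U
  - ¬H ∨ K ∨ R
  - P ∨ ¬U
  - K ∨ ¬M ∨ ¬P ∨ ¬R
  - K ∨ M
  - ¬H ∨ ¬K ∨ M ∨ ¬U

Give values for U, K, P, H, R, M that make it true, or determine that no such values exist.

U = False; K = True; P = False; H = True; R = True; M = True

Unit clause (K) forces K = True.
In (¬K ∨ R) only R is left, so R = True.
In (¬P ∨ ¬R) only ¬P is left, so P = False.
In (P ∨ ¬U) only ¬U is left, so U = False.
In (M ∨ U) only M is left, so M = True.
In (H ∨ P) only H is left, so H = True.
All clauses satisfied.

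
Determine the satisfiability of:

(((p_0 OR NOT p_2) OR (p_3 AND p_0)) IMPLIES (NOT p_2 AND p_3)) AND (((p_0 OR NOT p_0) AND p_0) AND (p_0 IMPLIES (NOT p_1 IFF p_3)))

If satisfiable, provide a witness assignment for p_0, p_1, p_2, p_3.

p_0 = True, p_1 = False, p_2 = False, p_3 = True

  ((p_0 OR NOT p_2) OR (p_3 AND p_0)) IMPLIES (NOT p_2 AND p_3) = True
    (p_0 OR NOT p_2) OR (p_3 AND p_0) = True
      p_0 OR NOT p_2 = True
        NOT p_2 = True
      p_3 AND p_0 = True
    NOT p_2 AND p_3 = True
      NOT p_2 = True
  ((p_0 OR NOT p_0) AND p_0) AND (p_0 IMPLIES (NOT p_1 IFF p_3)) = True
    (p_0 OR NOT p_0) AND p_0 = True
      p_0 OR NOT p_0 = True
        NOT p_0 = False
    p_0 IMPLIES (NOT p_1 IFF p_3) = True
      NOT p_1 IFF p_3 = True
        NOT p_1 = True
Both conjuncts True, so the formula holds.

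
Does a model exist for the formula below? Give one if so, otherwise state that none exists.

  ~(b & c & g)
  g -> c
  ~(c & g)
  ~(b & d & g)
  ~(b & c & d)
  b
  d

Unit clause (b) forces b = True.
Unit clause (d) forces d = True.
In (~b | ~c | ~d) only ~c is left, so c = False.
In (c | ~g) only ~g is left, so g = False.
Check each clause:
  (b): b holds.
  (d): d holds.
  (~b | ~c | ~g): ~c holds.
  (~b | ~c | ~d): ~c holds.
  (c | ~g): ~g holds.
  (~b | ~d | ~g): ~g holds.
  (~c | ~g): ~c holds.
All clauses satisfied.

c: False, b: True, d: True, g: False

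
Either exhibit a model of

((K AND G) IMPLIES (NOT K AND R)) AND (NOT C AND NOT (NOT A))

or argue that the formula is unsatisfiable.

K: False; R: True; A: True; G: True; C: False

  (K AND G) IMPLIES (NOT K AND R) = True
    K AND G = False
    NOT K AND R = True
      NOT K = True
  NOT C AND NOT (NOT A) = True
    NOT C = True
    NOT (NOT A) = True
      NOT A = False
Both conjuncts True, so the formula holds.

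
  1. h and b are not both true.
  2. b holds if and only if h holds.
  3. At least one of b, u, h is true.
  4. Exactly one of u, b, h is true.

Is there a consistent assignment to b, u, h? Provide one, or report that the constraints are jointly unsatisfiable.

b=F, u=T, h=F

  (1) h=F, b=F — not both ✓
  (2) b=F, h=F — same ✓
  (3) {b, u, h}: 1 true — at least one ✓
  (4) {u, b, h}: 1 true — exactly one ✓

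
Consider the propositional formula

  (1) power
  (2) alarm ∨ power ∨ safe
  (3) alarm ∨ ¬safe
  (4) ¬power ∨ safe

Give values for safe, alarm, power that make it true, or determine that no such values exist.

Unit clause (power) forces power = True.
In (¬power ∨ safe) only safe is left, so safe = True.
In (alarm ∨ ¬safe) only alarm is left, so alarm = True.
Check each clause:
  (power): power holds.
  (alarm ∨ power ∨ safe): alarm holds.
  (alarm ∨ ¬safe): alarm holds.
  (¬power ∨ safe): safe holds.
All clauses satisfied.

safe: True, alarm: True, power: True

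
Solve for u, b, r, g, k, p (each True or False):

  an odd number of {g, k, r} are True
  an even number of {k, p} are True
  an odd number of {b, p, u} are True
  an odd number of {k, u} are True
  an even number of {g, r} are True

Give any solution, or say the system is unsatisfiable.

u = False, b = False, r = True, g = True, k = True, p = True

{g, k, r}: 3 true → odd ✓
{k, p}: 2 true → even ✓
{b, p, u}: 1 true → odd ✓
{k, u}: 1 true → odd ✓
{g, r}: 2 true → even ✓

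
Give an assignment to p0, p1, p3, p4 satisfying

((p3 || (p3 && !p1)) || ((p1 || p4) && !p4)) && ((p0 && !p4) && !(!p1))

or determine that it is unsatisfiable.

p0 = True, p1 = True, p3 = False, p4 = False

  (p3 || (p3 && !p1)) || ((p1 || p4) && !p4) = True
    p3 || (p3 && !p1) = False
      p3 && !p1 = False
        !p1 = False
    (p1 || p4) && !p4 = True
      p1 || p4 = True
      !p4 = True
  (p0 && !p4) && !(!p1) = True
    p0 && !p4 = True
      !p4 = True
    !(!p1) = True
      !p1 = False
Both conjuncts True, so the formula holds.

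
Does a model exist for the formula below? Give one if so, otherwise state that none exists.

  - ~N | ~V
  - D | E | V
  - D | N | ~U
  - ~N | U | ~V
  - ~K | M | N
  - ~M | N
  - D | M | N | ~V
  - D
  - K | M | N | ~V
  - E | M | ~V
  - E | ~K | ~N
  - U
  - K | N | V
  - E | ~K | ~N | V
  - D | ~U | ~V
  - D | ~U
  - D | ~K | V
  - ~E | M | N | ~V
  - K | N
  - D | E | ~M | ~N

U: True; D: True; E: False; N: True; K: False; V: False; M: False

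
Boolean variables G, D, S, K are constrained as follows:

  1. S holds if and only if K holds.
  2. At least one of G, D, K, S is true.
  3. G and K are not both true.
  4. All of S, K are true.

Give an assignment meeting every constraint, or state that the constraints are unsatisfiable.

G = False, D = True, S = True, K = True

  (1) S=T, K=T — same ✓
  (2) {G, D, K, S}: 3 true — at least one ✓
  (3) G=F, K=T — not both ✓
  (4) {S, K}: all 2 true ✓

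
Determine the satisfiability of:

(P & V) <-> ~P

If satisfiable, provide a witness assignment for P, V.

P=T; V=F

  (P & V) <-> ~P = True
    P & V = False
    ~P = False
The formula evaluates to True.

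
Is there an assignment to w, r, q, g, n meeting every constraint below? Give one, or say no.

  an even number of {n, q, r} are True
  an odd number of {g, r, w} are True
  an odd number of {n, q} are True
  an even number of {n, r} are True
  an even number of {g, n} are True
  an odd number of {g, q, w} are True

Unsatisfiable

Adding constraints 2, 3, 4, 6 mod 2: every variable appears an even number of times on the left, so the left side is 0.
But the right sides sum to 1 (mod 2). 0 ≠ 1 — the system is inconsistent.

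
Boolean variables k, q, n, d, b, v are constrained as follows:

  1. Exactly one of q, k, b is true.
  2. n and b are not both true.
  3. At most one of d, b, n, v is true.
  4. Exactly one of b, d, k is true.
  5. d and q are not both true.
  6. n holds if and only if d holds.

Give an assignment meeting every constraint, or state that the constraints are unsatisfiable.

k = True, q = False, n = False, d = False, b = False, v = False

  (1) {q, k, b}: 1 true — exactly one ✓
  (2) n=F, b=F — not both ✓
  (3) {d, b, n, v}: 0 true — at most one ✓
  (4) {b, d, k}: 1 true — exactly one ✓
  (5) d=F, q=F — not both ✓
  (6) n=F, d=F — same ✓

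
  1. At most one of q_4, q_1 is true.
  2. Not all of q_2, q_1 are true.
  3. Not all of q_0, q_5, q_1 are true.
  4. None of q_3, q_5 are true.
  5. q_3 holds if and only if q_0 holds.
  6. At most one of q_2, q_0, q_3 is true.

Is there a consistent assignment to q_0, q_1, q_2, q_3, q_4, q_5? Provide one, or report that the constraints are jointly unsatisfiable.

q_0=F; q_1=F; q_2=F; q_3=F; q_4=T; q_5=F

  (1) {q_4, q_1}: 1 true — at most one ✓
  (2) {q_2, q_1}: 0/2 true — not all ✓
  (3) {q_0, q_5, q_1}: 0/3 true — not all ✓
  (4) {q_3, q_5}: 0 true — none ✓
  (5) q_3=F, q_0=F — same ✓
  (6) {q_2, q_0, q_3}: 0 true — at most one ✓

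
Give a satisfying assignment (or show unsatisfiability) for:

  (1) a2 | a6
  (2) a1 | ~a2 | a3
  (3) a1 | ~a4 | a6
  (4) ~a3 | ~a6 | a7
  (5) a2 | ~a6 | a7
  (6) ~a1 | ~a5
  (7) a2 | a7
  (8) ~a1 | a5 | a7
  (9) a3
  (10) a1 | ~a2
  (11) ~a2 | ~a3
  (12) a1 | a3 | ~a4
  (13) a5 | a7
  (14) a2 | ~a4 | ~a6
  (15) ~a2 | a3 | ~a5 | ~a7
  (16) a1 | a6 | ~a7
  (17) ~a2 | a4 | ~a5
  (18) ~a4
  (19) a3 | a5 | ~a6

Unit clause (a3) forces a3 = True.
In (~a2 | ~a3) only ~a2 is left, so a2 = False.
Unit clause (~a4) forces a4 = False.
In (a2 | a6) only a6 is left, so a6 = True.
In (~a3 | ~a6 | a7) only a7 is left, so a7 = True.
Set a1 = False.
Set a5 = False.
All clauses satisfied.

a1 = False, a2 = False, a3 = True, a4 = False, a5 = False, a6 = True, a7 = True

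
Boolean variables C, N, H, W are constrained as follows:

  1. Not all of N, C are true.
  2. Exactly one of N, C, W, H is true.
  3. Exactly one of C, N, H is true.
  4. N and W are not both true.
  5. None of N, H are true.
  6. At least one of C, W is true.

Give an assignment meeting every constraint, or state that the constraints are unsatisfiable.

C=T, N=F, H=F, W=F

  (1) {N, C}: 1/2 true — not all ✓
  (2) {N, C, W, H}: 1 true — exactly one ✓
  (3) {C, N, H}: 1 true — exactly one ✓
  (4) N=F, W=F — not both ✓
  (5) {N, H}: 0 true — none ✓
  (6) {C, W}: 1 true — at least one ✓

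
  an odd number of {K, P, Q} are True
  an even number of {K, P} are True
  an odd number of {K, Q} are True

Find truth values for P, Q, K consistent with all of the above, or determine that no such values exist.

P = False, Q = True, K = False

{K, P, Q}: 1 true → odd ✓
{K, P}: 0 true → even ✓
{K, Q}: 1 true → odd ✓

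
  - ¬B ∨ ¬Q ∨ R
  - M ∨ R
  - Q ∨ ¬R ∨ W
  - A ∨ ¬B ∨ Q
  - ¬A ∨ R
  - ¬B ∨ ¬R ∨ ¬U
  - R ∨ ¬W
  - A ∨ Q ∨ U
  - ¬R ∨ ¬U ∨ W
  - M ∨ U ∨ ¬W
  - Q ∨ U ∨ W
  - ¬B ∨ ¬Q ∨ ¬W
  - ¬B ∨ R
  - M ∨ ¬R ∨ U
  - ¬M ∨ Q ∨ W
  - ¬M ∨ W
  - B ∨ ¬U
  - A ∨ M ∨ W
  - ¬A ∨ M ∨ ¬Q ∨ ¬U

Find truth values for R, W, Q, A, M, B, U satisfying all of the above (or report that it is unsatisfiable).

R=T, W=T, Q=T, A=T, M=T, B=F, U=F

Try R = False:
  (M ∨ R) forces M = True.
  (¬A ∨ R) forces A = False.
  (R ∨ ¬W) forces W = False.
  clause (¬M ∨ W) is falsified — backtrack.
So R = True.
Try W = False:
  (Q ∨ ¬R ∨ W) forces Q = True.
  (¬R ∨ ¬U ∨ W) forces U = False.
  (M ∨ ¬R ∨ U) forces M = True.
  clause (¬M ∨ W) is falsified — backtrack.
So W = True.
Set Q = True.
  then (¬B ∨ ¬Q ∨ ¬W) forces B = False.
  then (B ∨ ¬U) forces U = False.
  then (M ∨ U ∨ ¬W) forces M = True.
Set A = True.
All clauses satisfied.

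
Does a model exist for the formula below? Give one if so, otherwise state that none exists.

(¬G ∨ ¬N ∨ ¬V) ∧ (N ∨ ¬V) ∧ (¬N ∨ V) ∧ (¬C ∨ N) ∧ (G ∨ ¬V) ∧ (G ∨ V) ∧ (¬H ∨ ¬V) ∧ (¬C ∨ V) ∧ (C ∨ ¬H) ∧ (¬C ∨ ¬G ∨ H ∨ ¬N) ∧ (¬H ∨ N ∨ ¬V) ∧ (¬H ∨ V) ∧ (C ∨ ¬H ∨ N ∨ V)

C=F, H=F, N=F, V=F, G=T

Set C = False.
  then (C ∨ ¬H) forces H = False.
Try N = True:
  (¬N ∨ V) forces V = True.
  (¬G ∨ ¬N ∨ ¬V) forces G = False.
  clause (G ∨ ¬V) is falsified — backtrack.
So N = False.
  then (N ∨ ¬V) forces V = False.
  then (G ∨ V) forces G = True.
All clauses satisfied.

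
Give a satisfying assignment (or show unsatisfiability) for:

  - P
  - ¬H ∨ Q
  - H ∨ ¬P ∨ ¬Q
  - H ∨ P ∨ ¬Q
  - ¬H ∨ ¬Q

P: True, Q: False, H: False

Unit clause (P) forces P = True.
Try Q = True:
  (H ∨ ¬P ∨ ¬Q) forces H = True.
  clause (¬H ∨ ¬Q) is falsified — backtrack.
So Q = False.
  then (¬H ∨ Q) forces H = False.
All clauses satisfied.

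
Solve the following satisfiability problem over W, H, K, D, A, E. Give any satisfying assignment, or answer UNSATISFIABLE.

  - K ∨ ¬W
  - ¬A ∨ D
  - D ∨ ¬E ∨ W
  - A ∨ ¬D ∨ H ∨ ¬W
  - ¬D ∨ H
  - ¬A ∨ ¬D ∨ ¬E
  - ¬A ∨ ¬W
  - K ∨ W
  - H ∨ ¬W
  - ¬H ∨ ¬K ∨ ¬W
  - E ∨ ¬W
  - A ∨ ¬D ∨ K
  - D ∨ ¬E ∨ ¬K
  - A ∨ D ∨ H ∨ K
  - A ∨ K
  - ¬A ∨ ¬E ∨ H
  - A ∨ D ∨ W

W=F, H=T, K=T, D=T, A=T, E=F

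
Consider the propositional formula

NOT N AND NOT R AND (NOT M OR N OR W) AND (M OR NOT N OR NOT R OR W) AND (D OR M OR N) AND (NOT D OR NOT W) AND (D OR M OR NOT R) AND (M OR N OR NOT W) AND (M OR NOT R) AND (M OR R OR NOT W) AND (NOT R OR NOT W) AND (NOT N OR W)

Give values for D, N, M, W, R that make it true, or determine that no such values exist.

Unit clause (NOT N) forces N = False.
Unit clause (NOT R) forces R = False.
Set D = True.
  then (NOT D OR NOT W) forces W = False.
  then (NOT M OR N OR W) forces M = False.
All clauses satisfied.

D=T, N=F, M=F, W=F, R=F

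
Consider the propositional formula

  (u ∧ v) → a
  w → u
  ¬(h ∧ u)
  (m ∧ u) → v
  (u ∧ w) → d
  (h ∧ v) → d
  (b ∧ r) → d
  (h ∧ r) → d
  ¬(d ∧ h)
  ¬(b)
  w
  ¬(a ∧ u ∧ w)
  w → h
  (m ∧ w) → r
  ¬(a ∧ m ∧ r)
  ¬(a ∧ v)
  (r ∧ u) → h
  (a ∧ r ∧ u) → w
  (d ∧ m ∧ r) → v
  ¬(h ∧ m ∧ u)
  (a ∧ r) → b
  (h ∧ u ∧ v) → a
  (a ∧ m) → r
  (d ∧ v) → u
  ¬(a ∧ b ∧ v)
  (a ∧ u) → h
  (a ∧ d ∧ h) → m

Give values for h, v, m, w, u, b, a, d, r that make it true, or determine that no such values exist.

Case w = True:
  (h ∨ ¬w) forces h = True.
  (¬h ∨ ¬u) forces u = False.
  Clause (u ∨ ¬w) is falsified — contradiction.
Case w = False:
  Clause (w) is falsified — contradiction.
Both cases fail, so the formula is unsatisfiable.

No satisfying assignment exists.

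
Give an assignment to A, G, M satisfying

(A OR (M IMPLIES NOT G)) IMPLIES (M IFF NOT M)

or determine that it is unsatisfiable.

A: False, G: True, M: True

  (A OR (M IMPLIES NOT G)) IMPLIES (M IFF NOT M) = True
    A OR (M IMPLIES NOT G) = False
      M IMPLIES NOT G = False
        NOT G = False
    M IFF NOT M = False
      NOT M = False
The formula evaluates to True.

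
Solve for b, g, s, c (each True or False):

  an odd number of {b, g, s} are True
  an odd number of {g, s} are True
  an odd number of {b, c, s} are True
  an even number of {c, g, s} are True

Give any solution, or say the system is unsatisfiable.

b = False, g = True, s = False, c = True

{b, g, s}: 1 true → odd ✓
{g, s}: 1 true → odd ✓
{b, c, s}: 1 true → odd ✓
{c, g, s}: 2 true → even ✓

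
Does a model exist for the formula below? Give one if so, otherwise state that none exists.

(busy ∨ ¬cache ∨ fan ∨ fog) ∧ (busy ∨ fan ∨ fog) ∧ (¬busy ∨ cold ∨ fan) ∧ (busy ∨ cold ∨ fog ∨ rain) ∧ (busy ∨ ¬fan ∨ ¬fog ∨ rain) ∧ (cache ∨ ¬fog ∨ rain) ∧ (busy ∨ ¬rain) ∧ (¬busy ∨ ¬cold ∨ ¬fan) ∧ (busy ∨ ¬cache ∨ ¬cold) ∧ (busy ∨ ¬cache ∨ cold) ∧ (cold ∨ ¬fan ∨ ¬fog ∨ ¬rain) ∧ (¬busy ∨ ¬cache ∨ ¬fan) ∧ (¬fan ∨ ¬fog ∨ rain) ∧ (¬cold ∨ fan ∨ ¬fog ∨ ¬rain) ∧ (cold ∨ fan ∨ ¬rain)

cold = True, fan = False, busy = True, rain = False, cache = True, fog = True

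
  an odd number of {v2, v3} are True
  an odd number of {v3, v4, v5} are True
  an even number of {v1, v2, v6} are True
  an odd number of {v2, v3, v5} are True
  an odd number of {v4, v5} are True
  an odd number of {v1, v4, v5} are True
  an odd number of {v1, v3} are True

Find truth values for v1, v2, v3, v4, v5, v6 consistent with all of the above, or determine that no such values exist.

Adding constraints 2, 6, 7 mod 2: every variable appears an even number of times on the left, so the left side is 0.
But the right sides sum to 1 (mod 2). 0 ≠ 1 — the system is inconsistent.

No satisfying assignment exists.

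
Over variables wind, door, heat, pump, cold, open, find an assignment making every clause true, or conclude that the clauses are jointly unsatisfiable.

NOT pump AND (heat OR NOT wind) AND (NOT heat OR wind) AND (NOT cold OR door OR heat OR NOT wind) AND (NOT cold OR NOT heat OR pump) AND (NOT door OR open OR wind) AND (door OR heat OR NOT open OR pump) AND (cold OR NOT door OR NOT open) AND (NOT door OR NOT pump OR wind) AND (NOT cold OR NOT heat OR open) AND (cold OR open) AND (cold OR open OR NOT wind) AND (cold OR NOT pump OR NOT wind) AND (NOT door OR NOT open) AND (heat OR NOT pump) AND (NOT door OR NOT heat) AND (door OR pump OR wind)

Unit clause (NOT pump) forces pump = False.
Try wind = False:
  (NOT heat OR wind) forces heat = False.
  (door OR pump OR wind) forces door = True.
  (NOT door OR open OR wind) forces open = True.
  clause (NOT door OR NOT open) is falsified — backtrack.
So wind = True.
  then (heat OR NOT wind) forces heat = True.
  then (NOT cold OR NOT heat OR pump) forces cold = False.
  then (cold OR open) forces open = True.
  then (NOT door OR NOT open) forces door = False.
All clauses satisfied.

wind=T; door=F; heat=T; pump=F; cold=F; open=T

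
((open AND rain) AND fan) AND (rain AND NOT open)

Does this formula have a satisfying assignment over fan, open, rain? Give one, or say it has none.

Case open = True: the conjunct NOT open is False.
Case open = False: the conjunct open is False.
Both cases fail — unsatisfiable.

UNSATISFIABLE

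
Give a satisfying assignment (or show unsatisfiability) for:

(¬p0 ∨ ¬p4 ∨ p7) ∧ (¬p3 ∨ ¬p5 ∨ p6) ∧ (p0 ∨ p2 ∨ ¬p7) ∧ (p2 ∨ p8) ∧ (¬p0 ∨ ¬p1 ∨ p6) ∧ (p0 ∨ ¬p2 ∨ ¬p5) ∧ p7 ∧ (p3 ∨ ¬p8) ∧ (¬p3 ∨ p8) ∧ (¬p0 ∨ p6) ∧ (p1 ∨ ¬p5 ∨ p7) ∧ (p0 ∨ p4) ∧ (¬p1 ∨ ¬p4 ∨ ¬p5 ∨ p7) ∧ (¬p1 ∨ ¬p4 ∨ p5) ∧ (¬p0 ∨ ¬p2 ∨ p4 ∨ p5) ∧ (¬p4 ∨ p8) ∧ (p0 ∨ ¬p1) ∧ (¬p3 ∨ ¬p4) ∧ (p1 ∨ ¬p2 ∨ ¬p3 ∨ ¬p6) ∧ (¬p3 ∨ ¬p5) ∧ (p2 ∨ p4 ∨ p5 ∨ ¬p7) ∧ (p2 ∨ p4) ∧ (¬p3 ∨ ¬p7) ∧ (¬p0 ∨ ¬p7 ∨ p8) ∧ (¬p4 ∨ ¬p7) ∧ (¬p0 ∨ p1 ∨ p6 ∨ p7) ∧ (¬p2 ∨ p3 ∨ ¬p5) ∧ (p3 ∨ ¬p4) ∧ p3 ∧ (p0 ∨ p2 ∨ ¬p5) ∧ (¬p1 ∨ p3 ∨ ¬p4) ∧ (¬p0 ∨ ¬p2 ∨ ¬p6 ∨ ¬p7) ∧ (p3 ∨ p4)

Unsatisfiable — no assignment works.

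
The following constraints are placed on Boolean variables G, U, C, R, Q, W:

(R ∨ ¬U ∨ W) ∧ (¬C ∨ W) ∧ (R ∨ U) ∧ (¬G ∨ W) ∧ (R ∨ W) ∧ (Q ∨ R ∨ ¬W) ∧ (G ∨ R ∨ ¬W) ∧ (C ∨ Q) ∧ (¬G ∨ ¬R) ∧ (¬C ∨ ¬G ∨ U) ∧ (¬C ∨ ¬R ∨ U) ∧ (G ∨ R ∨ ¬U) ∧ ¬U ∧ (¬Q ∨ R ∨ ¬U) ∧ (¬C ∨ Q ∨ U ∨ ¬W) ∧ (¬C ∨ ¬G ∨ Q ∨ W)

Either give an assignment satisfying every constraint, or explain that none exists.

Unit clause (¬U) forces U = False.
In (R ∨ U) only R is left, so R = True.
In (¬G ∨ ¬R) only ¬G is left, so G = False.
In (¬C ∨ ¬R ∨ U) only ¬C is left, so C = False.
In (C ∨ Q) only Q is left, so Q = True.
Set W = False.
All clauses satisfied.

G = False, U = False, C = False, R = True, Q = True, W = False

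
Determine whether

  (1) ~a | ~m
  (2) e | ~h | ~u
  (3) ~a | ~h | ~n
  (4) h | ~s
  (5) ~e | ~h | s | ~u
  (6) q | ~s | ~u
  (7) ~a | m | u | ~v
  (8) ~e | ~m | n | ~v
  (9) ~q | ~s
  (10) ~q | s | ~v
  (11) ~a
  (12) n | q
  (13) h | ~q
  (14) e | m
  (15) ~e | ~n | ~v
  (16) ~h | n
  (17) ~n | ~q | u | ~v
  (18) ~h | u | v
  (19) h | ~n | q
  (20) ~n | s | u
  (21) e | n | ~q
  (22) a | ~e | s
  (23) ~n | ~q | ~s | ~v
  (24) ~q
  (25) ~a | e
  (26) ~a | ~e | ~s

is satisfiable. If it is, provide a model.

h: True, u: False, e: False, v: True, s: True, m: True, a: False, n: True, q: False

Unit clause (~a) forces a = False.
Unit clause (~q) forces q = False.
In (n | q) only n is left, so n = True.
In (h | ~n | q) only h is left, so h = True.
Set u = False.
  then (~h | u | v) forces v = True.
  then (~n | s | u) forces s = True.
  then (~e | ~n | ~v) forces e = False.
  then (e | m) forces m = True.
All clauses satisfied.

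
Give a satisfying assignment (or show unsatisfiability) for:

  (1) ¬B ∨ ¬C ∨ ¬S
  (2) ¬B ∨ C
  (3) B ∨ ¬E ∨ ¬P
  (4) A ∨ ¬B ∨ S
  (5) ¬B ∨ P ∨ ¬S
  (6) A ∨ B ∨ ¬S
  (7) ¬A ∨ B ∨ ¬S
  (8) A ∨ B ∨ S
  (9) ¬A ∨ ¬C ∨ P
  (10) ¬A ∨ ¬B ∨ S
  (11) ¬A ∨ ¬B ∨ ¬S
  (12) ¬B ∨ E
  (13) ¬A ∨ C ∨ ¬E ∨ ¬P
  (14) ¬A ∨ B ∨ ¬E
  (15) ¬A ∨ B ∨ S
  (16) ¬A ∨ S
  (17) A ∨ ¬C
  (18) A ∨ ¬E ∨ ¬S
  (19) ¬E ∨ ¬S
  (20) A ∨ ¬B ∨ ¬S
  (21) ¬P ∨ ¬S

Case S = True:
  (¬E ∨ ¬S) forces E = False.
  (¬B ∨ E) forces B = False.
  (A ∨ B ∨ ¬S) forces A = True.
  Clause (¬A ∨ B ∨ ¬S) is falsified — contradiction.
Case S = False:
  (¬A ∨ S) forces A = False.
  (A ∨ ¬B ∨ S) forces B = False.
  Clause (A ∨ B ∨ S) is falsified — contradiction.
Both cases fail, so the formula is unsatisfiable.

Unsatisfiable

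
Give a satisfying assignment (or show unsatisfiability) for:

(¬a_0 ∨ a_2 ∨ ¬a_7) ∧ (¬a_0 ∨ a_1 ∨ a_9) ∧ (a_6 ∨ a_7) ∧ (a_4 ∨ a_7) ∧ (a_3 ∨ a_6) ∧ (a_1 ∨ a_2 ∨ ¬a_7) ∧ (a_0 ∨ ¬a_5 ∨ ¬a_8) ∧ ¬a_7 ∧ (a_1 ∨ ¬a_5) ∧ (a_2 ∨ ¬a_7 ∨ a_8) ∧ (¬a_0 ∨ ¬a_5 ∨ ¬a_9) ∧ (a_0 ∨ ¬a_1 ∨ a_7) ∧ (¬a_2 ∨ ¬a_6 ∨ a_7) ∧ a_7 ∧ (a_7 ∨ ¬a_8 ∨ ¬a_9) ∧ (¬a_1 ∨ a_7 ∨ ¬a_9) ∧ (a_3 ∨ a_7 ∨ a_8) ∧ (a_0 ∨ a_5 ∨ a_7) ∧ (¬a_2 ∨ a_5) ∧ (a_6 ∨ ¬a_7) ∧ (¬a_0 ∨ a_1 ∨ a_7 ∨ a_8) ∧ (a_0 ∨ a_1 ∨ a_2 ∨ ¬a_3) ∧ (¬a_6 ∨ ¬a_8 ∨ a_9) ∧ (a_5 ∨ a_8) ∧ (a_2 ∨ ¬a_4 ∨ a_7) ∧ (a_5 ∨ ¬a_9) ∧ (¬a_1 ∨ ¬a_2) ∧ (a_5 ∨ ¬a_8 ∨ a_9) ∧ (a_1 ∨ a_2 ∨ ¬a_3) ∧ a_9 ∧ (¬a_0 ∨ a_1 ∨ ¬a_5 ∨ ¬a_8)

Case a_7 = True:
  Clause (¬a_7) is falsified — contradiction.
Case a_7 = False:
  Clause (a_7) is falsified — contradiction.
Both cases fail, so the formula is unsatisfiable.

UNSATISFIABLE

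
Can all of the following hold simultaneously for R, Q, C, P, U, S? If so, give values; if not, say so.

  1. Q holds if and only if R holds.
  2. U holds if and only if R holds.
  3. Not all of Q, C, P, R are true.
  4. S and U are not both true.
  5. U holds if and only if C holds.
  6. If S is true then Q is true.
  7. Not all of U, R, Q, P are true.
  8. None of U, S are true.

R = False, Q = False, C = False, P = False, U = False, S = False

  (1) Q=F, R=F — same ✓
  (2) U=F, R=F — same ✓
  (3) {Q, C, P, R}: 0/4 true — not all ✓
  (4) S=F, U=F — not both ✓
  (5) U=F, C=F — same ✓
  (6) S=F ⇒ Q: vacuous ✓
  (7) {U, R, Q, P}: 0/4 true — not all ✓
  (8) {U, S}: 0 true — none ✓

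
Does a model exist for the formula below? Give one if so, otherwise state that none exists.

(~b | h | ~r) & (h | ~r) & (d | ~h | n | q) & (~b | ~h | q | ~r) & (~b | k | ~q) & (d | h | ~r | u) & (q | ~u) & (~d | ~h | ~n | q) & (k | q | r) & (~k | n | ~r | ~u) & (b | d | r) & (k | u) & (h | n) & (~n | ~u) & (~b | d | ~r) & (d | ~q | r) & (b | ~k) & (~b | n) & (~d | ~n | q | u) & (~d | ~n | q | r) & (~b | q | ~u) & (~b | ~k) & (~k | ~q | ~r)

d=T, n=F, q=T, k=F, h=T, u=T, b=F, r=F

Set d = True.
Set n = False.
  then (h | n) forces h = True.
  then (~b | n) forces b = False.
  then (b | ~k) forces k = False.
  then (k | u) forces u = True.
  then (q | ~u) forces q = True.
Set r = False.
All clauses satisfied.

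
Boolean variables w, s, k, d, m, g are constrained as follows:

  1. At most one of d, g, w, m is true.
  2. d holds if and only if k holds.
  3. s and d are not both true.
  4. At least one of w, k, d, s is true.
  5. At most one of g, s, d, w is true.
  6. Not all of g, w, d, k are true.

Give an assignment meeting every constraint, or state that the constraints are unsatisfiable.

w = False; s = True; k = False; d = False; m = False; g = False

  (1) {d, g, w, m}: 0 true — at most one ✓
  (2) d=F, k=F — same ✓
  (3) s=T, d=F — not both ✓
  (4) {w, k, d, s}: 1 true — at least one ✓
  (5) {g, s, d, w}: 1 true — at most one ✓
  (6) {g, w, d, k}: 0/4 true — not all ✓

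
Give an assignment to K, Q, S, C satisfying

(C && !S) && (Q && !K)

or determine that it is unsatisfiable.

K = False, Q = True, S = False, C = True

  C && !S = True
    !S = True
  Q && !K = True
    !K = True
Both conjuncts True, so the formula holds.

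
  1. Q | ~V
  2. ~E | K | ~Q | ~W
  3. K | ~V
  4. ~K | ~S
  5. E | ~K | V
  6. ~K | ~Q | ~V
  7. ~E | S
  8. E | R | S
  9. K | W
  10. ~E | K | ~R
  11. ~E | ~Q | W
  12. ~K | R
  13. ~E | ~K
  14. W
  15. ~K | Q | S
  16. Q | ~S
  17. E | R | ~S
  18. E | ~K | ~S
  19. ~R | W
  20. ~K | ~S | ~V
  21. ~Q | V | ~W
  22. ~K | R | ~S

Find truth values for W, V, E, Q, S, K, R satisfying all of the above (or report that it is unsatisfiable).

W = True, V = False, E = False, Q = False, S = False, K = False, R = True

Unit clause (W) forces W = True.
Try V = True:
  (Q | ~V) forces Q = True.
  (K | ~V) forces K = True.
  clause (~K | ~Q | ~V) is falsified — backtrack.
So V = False.
  then (~Q | V | ~W) forces Q = False.
  then (Q | ~S) forces S = False.
  then (~E | S) forces E = False.
  then (E | R | S) forces R = True.
  then (~K | Q | S) forces K = False.
All clauses satisfied.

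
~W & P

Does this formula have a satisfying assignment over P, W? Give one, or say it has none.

P = True, W = False

  ~W = True
Both conjuncts True, so the formula holds.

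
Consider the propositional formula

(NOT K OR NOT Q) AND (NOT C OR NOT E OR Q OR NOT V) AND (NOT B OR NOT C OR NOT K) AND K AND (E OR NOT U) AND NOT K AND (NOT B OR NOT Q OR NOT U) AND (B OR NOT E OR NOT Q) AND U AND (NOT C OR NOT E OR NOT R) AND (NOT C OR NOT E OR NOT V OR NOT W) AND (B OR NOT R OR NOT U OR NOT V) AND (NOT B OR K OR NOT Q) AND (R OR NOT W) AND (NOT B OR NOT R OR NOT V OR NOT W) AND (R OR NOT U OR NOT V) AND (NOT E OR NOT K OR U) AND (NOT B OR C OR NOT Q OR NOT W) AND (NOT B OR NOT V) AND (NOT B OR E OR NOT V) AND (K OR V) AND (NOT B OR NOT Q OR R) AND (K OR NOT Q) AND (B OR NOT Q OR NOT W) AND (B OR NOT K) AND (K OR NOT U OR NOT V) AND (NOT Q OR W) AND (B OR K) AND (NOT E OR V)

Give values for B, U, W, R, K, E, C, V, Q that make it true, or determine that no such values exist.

Case K = True:
  Clause (NOT K) is falsified — contradiction.
Case K = False:
  Clause (K) is falsified — contradiction.
Both cases fail, so the formula is unsatisfiable.

The formula is unsatisfiable.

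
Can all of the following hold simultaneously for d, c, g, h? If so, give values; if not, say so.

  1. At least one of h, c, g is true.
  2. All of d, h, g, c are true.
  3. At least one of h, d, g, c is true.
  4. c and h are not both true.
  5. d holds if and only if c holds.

The formula is unsatisfiable.

Case c = True:
  (2) forces d = True.
  (2) forces h = True.
  Constraint (4) is violated (c=T, h=T) — contradiction.
Case c = False:
  Constraint (2) is violated (c=F) — contradiction.
Both cases fail — unsatisfiable.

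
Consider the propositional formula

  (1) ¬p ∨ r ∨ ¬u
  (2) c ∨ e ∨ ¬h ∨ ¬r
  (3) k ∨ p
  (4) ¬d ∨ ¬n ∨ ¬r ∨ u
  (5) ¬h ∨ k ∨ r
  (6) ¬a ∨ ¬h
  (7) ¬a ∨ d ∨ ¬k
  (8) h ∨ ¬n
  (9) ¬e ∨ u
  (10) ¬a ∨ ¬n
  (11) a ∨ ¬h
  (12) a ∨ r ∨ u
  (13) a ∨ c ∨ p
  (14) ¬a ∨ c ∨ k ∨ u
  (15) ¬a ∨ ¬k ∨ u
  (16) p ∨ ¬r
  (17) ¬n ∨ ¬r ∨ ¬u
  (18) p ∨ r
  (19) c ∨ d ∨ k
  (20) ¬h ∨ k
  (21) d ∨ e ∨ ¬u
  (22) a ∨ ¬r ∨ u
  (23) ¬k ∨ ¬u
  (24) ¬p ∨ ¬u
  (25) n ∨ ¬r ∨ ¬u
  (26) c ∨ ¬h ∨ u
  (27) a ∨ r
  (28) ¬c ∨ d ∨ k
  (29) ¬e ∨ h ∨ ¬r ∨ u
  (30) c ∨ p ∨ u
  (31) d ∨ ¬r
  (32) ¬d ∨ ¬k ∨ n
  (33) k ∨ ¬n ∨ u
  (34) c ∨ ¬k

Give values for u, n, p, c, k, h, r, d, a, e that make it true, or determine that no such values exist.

u = False, n = False, p = True, c = True, k = False, h = False, r = False, d = True, a = True, e = False

Try u = True:
  (¬k ∨ ¬u) forces k = False.
  (k ∨ p) forces p = True.
  clause (¬p ∨ ¬u) is falsified — backtrack.
So u = False.
  then (¬e ∨ u) forces e = False.
Set n = False.
Set p = True.
Set c = True.
Try k = True:
  (¬a ∨ ¬k ∨ u) forces a = False.
  (a ∨ ¬h) forces h = False.
  (a ∨ r ∨ u) forces r = True.
  clause (a ∨ ¬r ∨ u) is falsified — backtrack.
So k = False.
  then (¬h ∨ k) forces h = False.
  then (¬c ∨ d ∨ k) forces d = True.
Set r = False.
  then (a ∨ r ∨ u) forces a = True.
All clauses satisfied.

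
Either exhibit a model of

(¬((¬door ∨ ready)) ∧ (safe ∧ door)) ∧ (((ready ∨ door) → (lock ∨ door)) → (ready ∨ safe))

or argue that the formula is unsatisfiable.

ready: False; lock: False; safe: True; door: True

  ¬((¬door ∨ ready)) ∧ (safe ∧ door) = True
    ¬((¬door ∨ ready)) = True
      ¬door ∨ ready = False
        ¬door = False
    safe ∧ door = True
  ((ready ∨ door) → (lock ∨ door)) → (ready ∨ safe) = True
    (ready ∨ door) → (lock ∨ door) = True
      ready ∨ door = True
      lock ∨ door = True
    ready ∨ safe = True
Both conjuncts True, so the formula holds.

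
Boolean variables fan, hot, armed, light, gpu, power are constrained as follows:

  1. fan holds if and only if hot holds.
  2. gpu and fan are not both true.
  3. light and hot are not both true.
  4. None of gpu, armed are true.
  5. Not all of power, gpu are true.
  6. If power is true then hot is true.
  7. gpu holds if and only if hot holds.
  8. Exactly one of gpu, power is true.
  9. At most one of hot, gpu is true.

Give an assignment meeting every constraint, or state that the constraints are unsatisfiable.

Case power = True:
  (4) forces gpu = False.
  (4) forces armed = False.
  (6) with power=T forces hot = True.
  Constraint (7) is violated (gpu=F, hot=T) — contradiction.
Case power = False:
  (4) forces gpu = False.
  Constraint (8) is violated (gpu=F, power=F) — contradiction.
Both cases fail — unsatisfiable.

UNSATISFIABLE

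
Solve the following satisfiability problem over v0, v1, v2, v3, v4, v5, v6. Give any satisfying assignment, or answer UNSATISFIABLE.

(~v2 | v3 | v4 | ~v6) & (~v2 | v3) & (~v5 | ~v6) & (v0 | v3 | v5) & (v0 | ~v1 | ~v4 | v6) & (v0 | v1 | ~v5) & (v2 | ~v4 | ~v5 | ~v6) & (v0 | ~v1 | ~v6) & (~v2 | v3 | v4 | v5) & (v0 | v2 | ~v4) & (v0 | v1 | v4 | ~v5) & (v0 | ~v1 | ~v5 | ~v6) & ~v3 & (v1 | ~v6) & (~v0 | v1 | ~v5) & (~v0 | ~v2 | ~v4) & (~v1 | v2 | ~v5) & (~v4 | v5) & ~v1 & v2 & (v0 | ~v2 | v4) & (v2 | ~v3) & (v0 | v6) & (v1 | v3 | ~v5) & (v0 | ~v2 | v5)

Unsatisfiable — no assignment works.

Case v2 = True:
  (~v2 | v3) forces v3 = True.
  Clause (~v3) is falsified — contradiction.
Case v2 = False:
  Clause (v2) is falsified — contradiction.
Both cases fail, so the formula is unsatisfiable.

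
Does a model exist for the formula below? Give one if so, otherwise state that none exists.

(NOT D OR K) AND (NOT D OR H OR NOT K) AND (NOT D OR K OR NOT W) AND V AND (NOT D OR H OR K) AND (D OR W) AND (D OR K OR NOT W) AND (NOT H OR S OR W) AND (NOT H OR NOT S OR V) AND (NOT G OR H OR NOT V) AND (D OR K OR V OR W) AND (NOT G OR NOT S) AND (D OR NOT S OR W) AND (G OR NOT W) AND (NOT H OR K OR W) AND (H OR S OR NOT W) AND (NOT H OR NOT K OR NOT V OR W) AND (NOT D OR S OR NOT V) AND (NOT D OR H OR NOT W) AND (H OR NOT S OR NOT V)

W = True; K = True; H = True; S = False; G = True; V = True; D = False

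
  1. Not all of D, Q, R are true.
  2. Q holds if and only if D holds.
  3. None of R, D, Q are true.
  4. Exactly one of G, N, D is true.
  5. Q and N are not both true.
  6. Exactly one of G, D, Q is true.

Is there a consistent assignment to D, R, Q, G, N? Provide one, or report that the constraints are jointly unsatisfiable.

D = False, R = False, Q = False, G = True, N = False

  (1) {D, Q, R}: 0/3 true — not all ✓
  (2) Q=F, D=F — same ✓
  (3) {R, D, Q}: 0 true — none ✓
  (4) {G, N, D}: 1 true — exactly one ✓
  (5) Q=F, N=F — not both ✓
  (6) {G, D, Q}: 1 true — exactly one ✓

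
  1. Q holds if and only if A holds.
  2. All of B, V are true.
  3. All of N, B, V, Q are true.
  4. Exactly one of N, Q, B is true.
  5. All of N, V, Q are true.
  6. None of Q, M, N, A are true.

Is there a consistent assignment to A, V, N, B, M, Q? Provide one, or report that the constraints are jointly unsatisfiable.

The formula is unsatisfiable.

Case N = True:
  Constraint (6) is violated (N=T) — contradiction.
Case N = False:
  Constraint (3) is violated (N=F) — contradiction.
Both cases fail — unsatisfiable.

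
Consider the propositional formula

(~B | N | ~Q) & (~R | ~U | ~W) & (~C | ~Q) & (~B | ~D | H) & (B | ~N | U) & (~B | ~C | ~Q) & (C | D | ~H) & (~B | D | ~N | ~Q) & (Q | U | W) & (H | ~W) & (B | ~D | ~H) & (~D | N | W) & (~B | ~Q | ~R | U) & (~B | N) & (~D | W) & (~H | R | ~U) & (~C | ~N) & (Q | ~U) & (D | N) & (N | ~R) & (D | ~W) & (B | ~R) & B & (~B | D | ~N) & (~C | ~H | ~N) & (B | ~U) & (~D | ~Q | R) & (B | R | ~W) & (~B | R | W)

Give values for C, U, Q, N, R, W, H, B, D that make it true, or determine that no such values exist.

C = False; U = False; Q = False; N = True; R = True; W = True; H = True; B = True; D = True

Unit clause (B) forces B = True.
In (~B | N) only N is left, so N = True.
In (~C | ~N) only ~C is left, so C = False.
In (~B | D | ~N) only D is left, so D = True.
In (~B | ~D | H) only H is left, so H = True.
In (~D | W) only W is left, so W = True.
Try U = True:
  (~R | ~U | ~W) forces R = False.
  clause (~H | R | ~U) is falsified — backtrack.
So U = False.
Set Q = False.
Set R = True.
All clauses satisfied.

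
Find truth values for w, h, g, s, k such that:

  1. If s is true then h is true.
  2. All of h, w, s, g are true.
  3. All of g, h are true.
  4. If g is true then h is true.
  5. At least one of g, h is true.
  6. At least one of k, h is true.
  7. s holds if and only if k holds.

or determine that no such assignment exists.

w = True, h = True, g = True, s = True, k = True

  (1) s=T ⇒ h: T ✓
  (2) {h, w, s, g}: all 4 true ✓
  (3) {g, h}: all 2 true ✓
  (4) g=T ⇒ h: T ✓
  (5) {g, h}: 2 true — at least one ✓
  (6) {k, h}: 2 true — at least one ✓
  (7) s=T, k=T — same ✓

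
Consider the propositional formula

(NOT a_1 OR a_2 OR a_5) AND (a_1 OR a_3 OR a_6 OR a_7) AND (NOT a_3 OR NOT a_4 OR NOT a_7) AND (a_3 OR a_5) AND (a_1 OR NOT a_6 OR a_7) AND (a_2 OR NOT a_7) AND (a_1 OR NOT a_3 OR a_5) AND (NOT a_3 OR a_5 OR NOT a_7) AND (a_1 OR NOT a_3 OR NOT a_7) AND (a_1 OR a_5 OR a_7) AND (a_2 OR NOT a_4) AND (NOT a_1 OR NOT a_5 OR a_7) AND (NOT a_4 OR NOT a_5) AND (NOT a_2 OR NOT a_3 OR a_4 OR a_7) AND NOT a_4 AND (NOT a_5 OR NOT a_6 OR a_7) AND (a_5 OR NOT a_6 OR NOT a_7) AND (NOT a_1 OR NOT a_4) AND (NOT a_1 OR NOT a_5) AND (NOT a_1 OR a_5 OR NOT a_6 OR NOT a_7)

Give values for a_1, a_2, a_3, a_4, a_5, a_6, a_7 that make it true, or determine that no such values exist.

a_1 = False, a_2 = True, a_3 = False, a_4 = False, a_5 = True, a_6 = True, a_7 = True

Unit clause (NOT a_4) forces a_4 = False.
Try a_1 = True:
  (NOT a_1 OR NOT a_5) forces a_5 = False.
  (NOT a_1 OR a_2 OR a_5) forces a_2 = True.
  (a_3 OR a_5) forces a_3 = True.
  (NOT a_3 OR a_5 OR NOT a_7) forces a_7 = False.
  clause (NOT a_2 OR NOT a_3 OR a_4 OR a_7) is falsified — backtrack.
So a_1 = False.
Set a_2 = True.
Set a_3 = False.
  then (a_3 OR a_5) forces a_5 = True.
Set a_6 = True.
  then (a_1 OR NOT a_6 OR a_7) forces a_7 = True.
All clauses satisfied.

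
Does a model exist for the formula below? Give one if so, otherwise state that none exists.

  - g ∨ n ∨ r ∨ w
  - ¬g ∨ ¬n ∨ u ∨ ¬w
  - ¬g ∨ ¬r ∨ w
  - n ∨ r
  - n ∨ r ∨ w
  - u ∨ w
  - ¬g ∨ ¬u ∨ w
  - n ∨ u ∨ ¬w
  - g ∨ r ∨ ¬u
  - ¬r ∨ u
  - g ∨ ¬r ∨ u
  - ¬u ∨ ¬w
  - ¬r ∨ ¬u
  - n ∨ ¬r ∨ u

n: True, g: False, r: False, w: True, u: False

Try n = False:
  (n ∨ r) forces r = True.
  (¬r ∨ u) forces u = True.
  clause (¬r ∨ ¬u) is falsified — backtrack.
So n = True.
Set g = False.
Set r = False.
  then (g ∨ r ∨ ¬u) forces u = False.
  then (u ∨ w) forces w = True.
All clauses satisfied.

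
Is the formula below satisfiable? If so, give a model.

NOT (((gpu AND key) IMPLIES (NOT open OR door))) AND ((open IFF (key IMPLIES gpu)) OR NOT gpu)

open = True, gpu = True, door = False, key = True

  NOT (((gpu AND key) IMPLIES (NOT open OR door))) = True
    (gpu AND key) IMPLIES (NOT open OR door) = False
      gpu AND key = True
      NOT open OR door = False
        NOT open = False
  (open IFF (key IMPLIES gpu)) OR NOT gpu = True
    open IFF (key IMPLIES gpu) = True
      key IMPLIES gpu = True
    NOT gpu = False
Both conjuncts True, so the formula holds.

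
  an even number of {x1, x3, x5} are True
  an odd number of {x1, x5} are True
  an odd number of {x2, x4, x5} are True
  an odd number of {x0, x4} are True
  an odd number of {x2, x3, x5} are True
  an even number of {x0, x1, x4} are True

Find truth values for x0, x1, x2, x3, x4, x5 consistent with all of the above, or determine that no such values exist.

x0=F, x1=T, x2=F, x3=T, x4=T, x5=F

{x1, x3, x5}: 2 true → even ✓
{x1, x5}: 1 true → odd ✓
{x2, x4, x5}: 1 true → odd ✓
{x0, x4}: 1 true → odd ✓
{x2, x3, x5}: 1 true → odd ✓
{x0, x1, x4}: 2 true → even ✓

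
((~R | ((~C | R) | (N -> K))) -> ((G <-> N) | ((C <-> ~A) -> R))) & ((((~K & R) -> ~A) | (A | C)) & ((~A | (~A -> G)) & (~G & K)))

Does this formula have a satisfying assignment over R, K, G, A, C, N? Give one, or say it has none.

R: True, K: True, G: False, A: False, C: False, N: True

  (~R | ((~C | R) | (N -> K))) -> ((G <-> N) | ((C <-> ~A) -> R)) = True
    ~R | ((~C | R) | (N -> K)) = True
      ~R = False
      (~C | R) | (N -> K) = True
        ~C | R = True
          ~C = True
        N -> K = True
    (G <-> N) | ((C <-> ~A) -> R) = True
      G <-> N = False
      (C <-> ~A) -> R = True
        C <-> ~A = False
          ~A = True
  (((~K & R) -> ~A) | (A | C)) & ((~A | (~A -> G)) & (~G & K)) = True
    ((~K & R) -> ~A) | (A | C) = True
      (~K & R) -> ~A = True
        ~K & R = False
          ~K = False
        ~A = True
      A | C = False
    (~A | (~A -> G)) & (~G & K) = True
      ~A | (~A -> G) = True
        ~A = True
        ~A -> G = False
          ~A = True
      ~G & K = True
        ~G = True
Both conjuncts True, so the formula holds.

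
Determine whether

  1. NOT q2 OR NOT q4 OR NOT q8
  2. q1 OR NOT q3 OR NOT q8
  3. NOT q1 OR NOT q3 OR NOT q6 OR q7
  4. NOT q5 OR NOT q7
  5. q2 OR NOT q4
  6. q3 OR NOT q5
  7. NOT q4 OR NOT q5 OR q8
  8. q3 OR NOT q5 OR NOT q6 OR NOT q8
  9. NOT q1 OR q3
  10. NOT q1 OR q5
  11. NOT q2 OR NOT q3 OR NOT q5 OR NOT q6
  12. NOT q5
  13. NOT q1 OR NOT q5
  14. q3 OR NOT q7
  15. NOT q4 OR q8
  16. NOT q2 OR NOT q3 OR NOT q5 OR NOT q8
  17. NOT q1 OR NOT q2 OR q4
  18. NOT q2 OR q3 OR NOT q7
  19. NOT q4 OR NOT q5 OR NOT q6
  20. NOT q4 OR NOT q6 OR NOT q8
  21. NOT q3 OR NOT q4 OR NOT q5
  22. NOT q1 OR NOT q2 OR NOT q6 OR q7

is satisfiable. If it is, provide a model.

Unit clause (NOT q5) forces q5 = False.
In (NOT q1 OR q5) only NOT q1 is left, so q1 = False.
Set q2 = False.
  then (q2 OR NOT q4) forces q4 = False.
Set q3 = False.
  then (q3 OR NOT q7) forces q7 = False.
Set q6 = True.
Set q8 = False.
All clauses satisfied.

q1: False; q2: False; q3: False; q4: False; q5: False; q6: True; q7: False; q8: False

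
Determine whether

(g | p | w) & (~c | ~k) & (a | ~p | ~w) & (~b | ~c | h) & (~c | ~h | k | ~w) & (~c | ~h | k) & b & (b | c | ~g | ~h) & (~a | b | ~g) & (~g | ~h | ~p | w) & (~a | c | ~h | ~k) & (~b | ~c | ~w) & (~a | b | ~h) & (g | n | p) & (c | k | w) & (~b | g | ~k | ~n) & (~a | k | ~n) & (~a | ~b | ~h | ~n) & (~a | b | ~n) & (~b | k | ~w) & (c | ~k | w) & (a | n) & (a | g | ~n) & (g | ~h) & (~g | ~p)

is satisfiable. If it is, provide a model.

k: True; h: False; c: False; w: True; b: True; a: True; p: False; n: True; g: True

Unit clause (b) forces b = True.
Set k = True.
  then (~c | ~k) forces c = False.
  then (c | ~k | w) forces w = True.
Set h = False.
Set a = True.
Set p = False.
Set n = True.
  then (~b | g | ~k | ~n) forces g = True.
All clauses satisfied.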